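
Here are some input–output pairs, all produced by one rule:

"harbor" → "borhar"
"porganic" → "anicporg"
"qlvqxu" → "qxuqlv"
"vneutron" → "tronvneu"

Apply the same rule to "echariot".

Looking at the pairs, the operation is to swap the front and back halves of the string.
So "echariot" becomes "riotecha".

riotecha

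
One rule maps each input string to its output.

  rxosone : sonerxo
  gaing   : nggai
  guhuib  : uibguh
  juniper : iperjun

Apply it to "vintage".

Looking at the pairs, the operation is to move the first 3 characters to the end (rotate left by 3).
On "vintage" that produces "tagevin".

tagevin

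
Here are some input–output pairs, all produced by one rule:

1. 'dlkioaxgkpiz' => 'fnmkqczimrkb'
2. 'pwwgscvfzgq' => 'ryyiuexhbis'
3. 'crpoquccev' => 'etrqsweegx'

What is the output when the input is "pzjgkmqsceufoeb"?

The rule is to shift every letter 2 places forward in the alphabet (wrapping around).
For "pzjgkmqsceufoeb" the result is "rblimosuegwhqgd".

rblimosuegwhqgd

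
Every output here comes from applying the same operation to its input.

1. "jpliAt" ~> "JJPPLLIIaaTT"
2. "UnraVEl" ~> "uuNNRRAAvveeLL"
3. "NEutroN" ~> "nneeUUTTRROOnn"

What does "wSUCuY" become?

WWssuuccUUyy

What's happening: flip the case of every letter, then double every character.
On "wSUCuY": the first step gives "WsucUy", and the second then gives "WWssuuccUUyy".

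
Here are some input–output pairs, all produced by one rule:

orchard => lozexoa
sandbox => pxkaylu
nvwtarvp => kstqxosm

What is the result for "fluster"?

cirpqbo

In each case the input is transformed by: shift every letter 3 places backward in the alphabet (wrapping around).
Applying that to "fluster" gives "cirpqbo".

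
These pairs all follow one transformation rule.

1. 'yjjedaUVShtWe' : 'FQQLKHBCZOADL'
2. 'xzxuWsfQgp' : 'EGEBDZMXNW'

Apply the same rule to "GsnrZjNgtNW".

The transformation: shift every letter 7 places forward in the alphabet (wrapping around), then convert every letter to uppercase.
Applying both steps to "GsnrZjNgtNW": "NzuyGqUnaUD", then "NZUYGQUNAUD".

NZUYGQUNAUD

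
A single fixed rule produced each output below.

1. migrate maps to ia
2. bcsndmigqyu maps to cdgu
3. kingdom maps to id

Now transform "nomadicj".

Each output is the input with this applied: keep one character in every 3, starting at position 2 (positions 2nd, 5th, 8th, ...).
On "nomadicj" that produces "odj".

odj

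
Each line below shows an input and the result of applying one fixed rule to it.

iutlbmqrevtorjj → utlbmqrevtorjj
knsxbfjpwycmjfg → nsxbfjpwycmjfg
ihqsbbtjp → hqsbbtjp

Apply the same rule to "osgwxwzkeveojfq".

sgwxwzkeveojfq

The transformation: delete the first character.
Applying that to "osgwxwzkeveojfq" gives "sgwxwzkeveojfq".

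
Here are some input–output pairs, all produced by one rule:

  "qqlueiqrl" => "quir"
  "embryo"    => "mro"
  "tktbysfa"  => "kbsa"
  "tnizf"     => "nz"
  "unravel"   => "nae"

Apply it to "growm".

The pattern: keep every other character starting from the second (positions 2nd, 4th, 6th, ...).
Doing the same to "growm": "rw".

rw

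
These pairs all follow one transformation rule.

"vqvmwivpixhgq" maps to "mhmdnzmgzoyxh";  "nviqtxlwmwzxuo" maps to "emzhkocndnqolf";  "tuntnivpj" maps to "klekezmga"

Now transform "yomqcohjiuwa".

Looking at the pairs, the operation is to shift every letter 9 places backward in the alphabet (wrapping around).
Doing the same to "yomqcohjiuwa": "pfdhtfyazlnr".

pfdhtfyazlnr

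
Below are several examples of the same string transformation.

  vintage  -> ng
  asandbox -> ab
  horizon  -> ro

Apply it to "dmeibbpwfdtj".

Each output is the input with this applied: keep one character in every 3, starting at position 3 (positions 3rd, 6th, 9th, ...).
Applying that to "dmeibbpwfdtj" gives "ebfj".

ebfj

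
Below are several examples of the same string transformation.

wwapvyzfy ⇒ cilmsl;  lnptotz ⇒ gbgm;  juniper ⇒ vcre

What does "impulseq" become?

The pattern: delete the first 3 characters, then shift every letter 13 places forward in the alphabet (wrapping around) — i.e. ROT13.
"impulseq" → "ulseq" → "hyfrd".

hyfrd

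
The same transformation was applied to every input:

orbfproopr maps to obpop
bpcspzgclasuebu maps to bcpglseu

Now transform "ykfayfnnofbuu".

What's happening: keep every other character starting from the first (positions 1st, 3rd, 5th, ...).
Applying that to "ykfayfnnofbuu" gives "yfynobu".

yfynobu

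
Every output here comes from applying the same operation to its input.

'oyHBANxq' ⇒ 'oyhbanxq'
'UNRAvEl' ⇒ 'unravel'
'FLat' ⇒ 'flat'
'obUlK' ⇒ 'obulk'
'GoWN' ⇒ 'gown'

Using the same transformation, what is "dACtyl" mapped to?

The transformation: convert every letter to lowercase.
Applying that to "dACtyl" gives "dactyl".

dactyl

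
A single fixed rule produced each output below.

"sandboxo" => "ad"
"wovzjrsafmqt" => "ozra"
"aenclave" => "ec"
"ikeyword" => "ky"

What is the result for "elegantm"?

Each output is the input with this applied: delete the last 3 characters, then keep every other character starting from the second (positions 2nd, 4th, 6th, ...).
Applying both steps to "elegantm": "elega", then "lg".
(Check on "aenclave": → "aencl" → "ec" ✓)

lg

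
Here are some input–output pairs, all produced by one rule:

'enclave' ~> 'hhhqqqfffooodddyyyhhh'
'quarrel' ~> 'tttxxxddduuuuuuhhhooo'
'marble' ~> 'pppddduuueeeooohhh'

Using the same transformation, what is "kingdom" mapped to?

What's happening: repeat every character 3 times, then shift every letter 3 places forward in the alphabet (wrapping around).
For "kingdom", step one produces "kkkiiinnngggdddooommm"; step two turns that into "nnnlllqqqjjjgggrrrppp".

nnnlllqqqjjjgggrrrppp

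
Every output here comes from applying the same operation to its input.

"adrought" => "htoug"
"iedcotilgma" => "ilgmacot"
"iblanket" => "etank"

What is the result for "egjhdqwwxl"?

wwxlhdq

What's happening: delete the first 3 characters, then move the first 3 characters to the end (rotate left by 3).
Starting from "egjhdqwwxl": after the first operation, "hdqwwxl"; after the second, "wwxlhdq".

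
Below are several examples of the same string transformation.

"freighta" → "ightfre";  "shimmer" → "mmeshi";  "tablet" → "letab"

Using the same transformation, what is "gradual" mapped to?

duagra

The pattern: delete the last character, then move the first 3 characters to the end (rotate left by 3).
Applying both steps to "gradual": "gradua", then "duagra".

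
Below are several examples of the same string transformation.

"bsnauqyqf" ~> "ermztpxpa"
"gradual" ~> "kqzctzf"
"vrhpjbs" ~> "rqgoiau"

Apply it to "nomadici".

hnlzchbm

The transformation: shift every letter 1 place backward in the alphabet (wrapping around), then swap the first and last characters.
"nomadici" → "mnlzchbh" → "hnlzchbm".
(Check on "bsnauqyqf": → "armztpxpe" → "ermztpxpa" ✓)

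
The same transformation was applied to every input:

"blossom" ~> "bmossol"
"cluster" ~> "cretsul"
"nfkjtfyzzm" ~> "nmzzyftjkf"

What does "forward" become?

fdrawro

The pattern: reverse the string, then move the last character to the front.
For "forward", step one produces "drawrof"; step two turns that into "fdrawro".
(Check on "cluster": → "retsulc" → "cretsul" ✓)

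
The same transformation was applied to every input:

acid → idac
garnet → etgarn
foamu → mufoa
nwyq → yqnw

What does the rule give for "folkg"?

kgfol

The rule is to move the last 2 characters to the front (rotate right by 2).
"folkg" → "kgfol".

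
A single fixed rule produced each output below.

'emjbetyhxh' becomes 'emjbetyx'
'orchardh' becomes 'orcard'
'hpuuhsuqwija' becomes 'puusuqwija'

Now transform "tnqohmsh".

The rule is to remove every "h".
For "tnqohmsh" the result is "tnqoms".

tnqoms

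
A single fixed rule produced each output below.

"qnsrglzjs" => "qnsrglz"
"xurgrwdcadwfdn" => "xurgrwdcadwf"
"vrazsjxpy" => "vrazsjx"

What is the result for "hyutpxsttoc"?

Rule — delete the last 2 characters.
So "hyutpxsttoc" becomes "hyutpxstt".

hyutpxstt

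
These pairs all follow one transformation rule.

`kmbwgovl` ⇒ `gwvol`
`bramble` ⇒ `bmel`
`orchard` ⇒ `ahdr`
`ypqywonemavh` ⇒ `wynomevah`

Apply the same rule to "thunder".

dnre

The rule is to delete the first 3 characters, then swap each adjacent pair of characters (1↔2, 3↔4, ...).
For "thunder", step one produces "nder"; step two turns that into "dnre".
(Check on "bramble": → "mble" → "bmel" ✓)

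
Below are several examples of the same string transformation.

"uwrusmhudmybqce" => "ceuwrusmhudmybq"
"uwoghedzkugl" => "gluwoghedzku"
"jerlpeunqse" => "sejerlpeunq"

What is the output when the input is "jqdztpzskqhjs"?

The transformation: move the last 2 characters to the front (rotate right by 2).
So "jqdztpzskqhjs" becomes "jsjqdztpzskqh".

jsjqdztpzskqh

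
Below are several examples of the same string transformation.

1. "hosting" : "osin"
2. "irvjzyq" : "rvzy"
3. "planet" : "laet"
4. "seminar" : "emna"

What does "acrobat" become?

The transformation: double every character, then keep one character in every 3, starting at position 3 (positions 3rd, 6th, 9th, ...).
Starting from "acrobat": after the first operation, "aaccrroobbaatt"; after the second, "crba".
(Check on "hosting": → "hhoossttiinngg" → "osin" ✓)

crba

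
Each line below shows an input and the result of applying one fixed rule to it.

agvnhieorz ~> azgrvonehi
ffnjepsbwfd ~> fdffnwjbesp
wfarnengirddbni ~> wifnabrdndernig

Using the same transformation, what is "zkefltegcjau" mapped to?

zukaejfclgte

Rule — take characters alternately from the front and the back (1st, last, 2nd, 2nd-last, ...).
Applying that to "zkefltegcjau" gives "zukaejfclgte".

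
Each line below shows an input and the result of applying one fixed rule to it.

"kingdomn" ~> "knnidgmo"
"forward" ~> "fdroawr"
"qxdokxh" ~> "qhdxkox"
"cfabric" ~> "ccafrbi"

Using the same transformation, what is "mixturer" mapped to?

Looking at the pairs, the operation is to move the last character to the front, then swap each adjacent pair of characters (1↔2, 3↔4, ...).
On "mixturer": the first step gives "rmixture", and the second then gives "mrxiuter".

mrxiuter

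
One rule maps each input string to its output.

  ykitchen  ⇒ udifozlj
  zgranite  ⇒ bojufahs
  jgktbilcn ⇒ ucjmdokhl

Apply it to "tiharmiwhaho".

The rule is to shift every letter 1 place forward in the alphabet (wrapping around), then move the first 3 characters to the end (rotate left by 3).
Starting from "tiharmiwhaho": after the first operation, "ujibsnjxibip"; after the second, "bsnjxibipuji".

bsnjxibipuji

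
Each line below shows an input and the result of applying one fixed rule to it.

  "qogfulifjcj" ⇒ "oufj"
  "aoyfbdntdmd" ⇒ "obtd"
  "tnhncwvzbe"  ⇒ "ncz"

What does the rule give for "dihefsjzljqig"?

Rule — keep one character in every 3, starting at position 2 (positions 2nd, 5th, 8th, ...).
"dihefsjzljqig" → "ifzq".

ifzq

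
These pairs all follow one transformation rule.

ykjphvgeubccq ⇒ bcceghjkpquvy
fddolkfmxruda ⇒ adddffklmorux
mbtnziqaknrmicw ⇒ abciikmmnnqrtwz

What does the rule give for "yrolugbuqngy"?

bgglnoqruuyy

What's happening: sort the characters into alphabetical order.
For "yrolugbuqngy" the result is "bgglnoqruuyy".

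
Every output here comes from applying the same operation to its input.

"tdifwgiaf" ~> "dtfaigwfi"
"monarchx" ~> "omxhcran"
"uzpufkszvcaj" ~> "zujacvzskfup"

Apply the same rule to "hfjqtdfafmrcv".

Rule — reverse the string, then move the last 2 characters to the front (rotate right by 2).
For "hfjqtdfafmrcv" the result is "fhvcrmfafdtqj".

fhvcrmfafdtqj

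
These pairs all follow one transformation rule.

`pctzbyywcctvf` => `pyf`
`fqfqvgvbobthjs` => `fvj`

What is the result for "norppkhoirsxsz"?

The pattern: keep every other character starting from the first (positions 1st, 3rd, 5th, ...), then keep one character in every 3, starting at position 1 (positions 1st, 4th, 7th, ...).
Working it through for "norppkhoirsxsz": intermediate "nrphiss", final "nhs".

nhs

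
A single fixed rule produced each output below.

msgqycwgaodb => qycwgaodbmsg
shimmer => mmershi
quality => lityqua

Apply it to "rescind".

Rule — move the first 3 characters to the end (rotate left by 3).
For "rescind" the result is "cindres".

cindres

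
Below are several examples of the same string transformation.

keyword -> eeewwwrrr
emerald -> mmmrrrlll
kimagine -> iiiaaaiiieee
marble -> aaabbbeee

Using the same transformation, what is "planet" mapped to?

lllnnnttt

Rule — keep every other character starting from the second (positions 2nd, 4th, 6th, ...), then repeat every character 3 times.
For "planet", step one produces "lnt"; step two turns that into "lllnnnttt".
(Check on "marble": → "abe" → "aaabbbeee" ✓)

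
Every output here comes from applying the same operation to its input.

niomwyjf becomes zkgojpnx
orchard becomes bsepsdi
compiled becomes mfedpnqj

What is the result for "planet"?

ofuqmb

The rule is to move the last 3 characters to the front (rotate right by 3), then shift every letter 1 place forward in the alphabet (wrapping around).
On "planet": the first step gives "netpla", and the second then gives "ofuqmb".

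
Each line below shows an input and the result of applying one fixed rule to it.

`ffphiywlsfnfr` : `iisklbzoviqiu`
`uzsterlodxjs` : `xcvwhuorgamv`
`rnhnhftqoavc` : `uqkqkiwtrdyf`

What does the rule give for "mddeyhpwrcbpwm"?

Looking at the pairs, the operation is to shift every letter 3 places forward in the alphabet (wrapping around).
On "mddeyhpwrcbpwm" that produces "pgghbkszufeszp".

pgghbkszufeszp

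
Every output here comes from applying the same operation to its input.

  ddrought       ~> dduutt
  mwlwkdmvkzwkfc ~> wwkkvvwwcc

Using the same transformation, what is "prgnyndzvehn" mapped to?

Rule — keep one character in every 3, starting at position 2 (positions 2nd, 5th, 8th, ...), then double every character.
"prgnyndzvehn" → "ryzh" → "rryyzzhh".
(Check on "ddrought": → "dut" → "dduutt" ✓)

rryyzzhh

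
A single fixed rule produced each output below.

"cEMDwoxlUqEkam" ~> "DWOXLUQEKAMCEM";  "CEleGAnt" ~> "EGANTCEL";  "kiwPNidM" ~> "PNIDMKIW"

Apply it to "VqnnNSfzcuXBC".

The transformation: move the first 3 characters to the end (rotate left by 3), then convert every letter to uppercase.
Working it through for "VqnnNSfzcuXBC": intermediate "nNSfzcuXBCVqn", final "NNSFZCUXBCVQN".

NNSFZCUXBCVQN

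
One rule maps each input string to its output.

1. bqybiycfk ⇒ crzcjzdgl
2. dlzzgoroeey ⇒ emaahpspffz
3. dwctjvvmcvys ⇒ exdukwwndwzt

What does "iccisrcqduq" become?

What's happening: shift every letter 1 place forward in the alphabet (wrapping around).
So "iccisrcqduq" becomes "jddjtsdrevr".

jddjtsdrevr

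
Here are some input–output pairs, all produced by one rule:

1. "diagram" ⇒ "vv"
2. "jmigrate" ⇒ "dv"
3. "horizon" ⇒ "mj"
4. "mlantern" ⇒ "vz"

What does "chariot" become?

What's happening: keep one character in every 3, starting at position 3 (positions 3rd, 6th, 9th, ...), then shift every letter 5 places backward in the alphabet (wrapping around).
On "chariot": the first step gives "ao", and the second then gives "vj".

vj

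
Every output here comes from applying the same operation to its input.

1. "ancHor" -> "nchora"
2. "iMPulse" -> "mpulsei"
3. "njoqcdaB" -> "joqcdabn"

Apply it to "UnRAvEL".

In each case the input is transformed by: move the first character to the end, then convert every letter to lowercase.
On "UnRAvEL": the first step gives "nRAvELU", and the second then gives "nravelu".

nravelu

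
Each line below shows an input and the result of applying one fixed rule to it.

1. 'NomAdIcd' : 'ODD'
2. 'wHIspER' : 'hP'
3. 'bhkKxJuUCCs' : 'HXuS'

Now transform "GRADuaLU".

rUu

The rule is to flip the case of every letter, then keep one character in every 3, starting at position 2 (positions 2nd, 5th, 8th, ...).
On "GRADuaLU": the first step gives "gradUAlu", and the second then gives "rUu".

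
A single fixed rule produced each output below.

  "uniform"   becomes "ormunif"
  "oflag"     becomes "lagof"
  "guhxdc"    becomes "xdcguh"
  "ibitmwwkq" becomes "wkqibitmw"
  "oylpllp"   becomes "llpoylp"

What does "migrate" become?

The pattern: move the last 3 characters to the front (rotate right by 3).
So "migrate" becomes "atemigr".

atemigr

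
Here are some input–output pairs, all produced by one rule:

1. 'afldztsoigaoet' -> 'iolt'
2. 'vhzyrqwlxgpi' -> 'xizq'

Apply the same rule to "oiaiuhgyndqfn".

nfah

The pattern: keep one character in every 3, starting at position 3 (positions 3rd, 6th, 9th, ...), then move the last 2 characters to the front (rotate right by 2).
Starting from "oiaiuhgyndqfn": after the first operation, "ahnf"; after the second, "nfah".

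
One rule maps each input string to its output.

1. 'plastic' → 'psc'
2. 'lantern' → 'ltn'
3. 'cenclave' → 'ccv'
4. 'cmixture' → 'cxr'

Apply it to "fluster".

Rule — keep one character in every 3, starting at position 1 (positions 1st, 4th, 7th, ...).
So "fluster" becomes "fsr".

fsr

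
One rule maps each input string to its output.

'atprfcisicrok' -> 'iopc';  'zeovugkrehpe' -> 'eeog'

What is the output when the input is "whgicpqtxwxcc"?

xcgp

In each case the input is transformed by: keep one character in every 3, starting at position 3 (positions 3rd, 6th, 9th, ...), then move the first 2 characters to the end (rotate left by 2).
Working it through for "whgicpqtxwxcc": intermediate "gpxc", final "xcgp".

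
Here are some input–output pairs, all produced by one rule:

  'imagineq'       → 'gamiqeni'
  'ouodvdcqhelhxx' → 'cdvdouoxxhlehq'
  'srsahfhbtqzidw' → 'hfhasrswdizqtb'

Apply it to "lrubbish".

The transformation: swap the front and back halves of the string, then reverse the string.
For "lrubbish", step one produces "bishlrub"; step two turns that into "burlhsib".

burlhsib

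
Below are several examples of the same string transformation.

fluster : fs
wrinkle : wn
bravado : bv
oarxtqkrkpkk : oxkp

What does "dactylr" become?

Looking at the pairs, the operation is to move the last 2 characters to the front (rotate right by 2), then keep one character in every 3, starting at position 3 (positions 3rd, 6th, 9th, ...).
For "dactylr" the result is "dt".

dt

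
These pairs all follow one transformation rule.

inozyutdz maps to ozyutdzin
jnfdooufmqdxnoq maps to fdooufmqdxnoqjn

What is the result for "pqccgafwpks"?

ccgafwpkspq

Rule — move the first 2 characters to the end (rotate left by 2).
On "pqccgafwpks" that produces "ccgafwpkspq".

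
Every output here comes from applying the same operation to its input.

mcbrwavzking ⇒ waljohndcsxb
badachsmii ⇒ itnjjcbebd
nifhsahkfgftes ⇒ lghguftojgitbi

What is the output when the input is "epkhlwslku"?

Each output is the input with this applied: shift every letter 1 place forward in the alphabet (wrapping around), then swap the front and back halves of the string.
On "epkhlwslku": the first step gives "fqlimxtmlv", and the second then gives "xtmlvfqlim".

xtmlvfqlim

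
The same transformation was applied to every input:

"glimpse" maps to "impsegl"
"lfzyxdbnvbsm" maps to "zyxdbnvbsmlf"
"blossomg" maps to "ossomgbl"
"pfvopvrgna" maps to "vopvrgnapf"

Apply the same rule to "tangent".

The transformation: move the first 2 characters to the end (rotate left by 2).
Doing the same to "tangent": "ngentta".

ngentta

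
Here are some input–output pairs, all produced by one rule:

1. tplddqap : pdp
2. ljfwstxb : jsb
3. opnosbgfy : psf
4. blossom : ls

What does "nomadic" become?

od

The rule is to keep one character in every 3, starting at position 2 (positions 2nd, 5th, 8th, ...).
Doing the same to "nomadic": "od".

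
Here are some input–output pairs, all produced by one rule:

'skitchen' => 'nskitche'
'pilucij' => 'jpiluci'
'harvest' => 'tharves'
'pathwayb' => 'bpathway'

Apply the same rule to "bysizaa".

Rule — move the last character to the front.
For "bysizaa" the result is "abysiza".

abysiza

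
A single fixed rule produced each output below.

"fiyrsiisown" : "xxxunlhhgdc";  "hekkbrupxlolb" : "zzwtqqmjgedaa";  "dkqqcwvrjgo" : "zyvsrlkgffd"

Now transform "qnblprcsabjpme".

In each case the input is transformed by: shift every letter 11 places backward in the alphabet (wrapping around), then sort the characters into reverse alphabetical order.
"qnblprcsabjpme" → "fcqaegrhpqyebt" → "ytrqqphgfeecba".

ytrqqphgfeecba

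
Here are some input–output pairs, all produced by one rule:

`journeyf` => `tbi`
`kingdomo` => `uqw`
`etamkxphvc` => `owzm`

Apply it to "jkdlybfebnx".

Looking at the pairs, the operation is to keep one character in every 3, starting at position 1 (positions 1st, 4th, 7th, ...), then shift every letter 10 places forward in the alphabet (wrapping around).
On "jkdlybfebnx": the first step gives "jlfn", and the second then gives "tvpx".

tvpx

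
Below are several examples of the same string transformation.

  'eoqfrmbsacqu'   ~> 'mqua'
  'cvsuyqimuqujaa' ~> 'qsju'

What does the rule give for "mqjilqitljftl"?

qjtl

Rule — keep one character in every 3, starting at position 3 (positions 3rd, 6th, 9th, ...), then swap each adjacent pair of characters (1↔2, 3↔4, ...).
On "mqjilqitljftl": the first step gives "jqlt", and the second then gives "qjtl".
(Check on "cvsuyqimuqujaa": → "squj" → "qsju" ✓)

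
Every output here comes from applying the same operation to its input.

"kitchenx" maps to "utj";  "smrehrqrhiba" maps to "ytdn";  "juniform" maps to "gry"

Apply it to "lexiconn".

The rule is to shift every letter 12 places forward in the alphabet (wrapping around), then keep one character in every 3, starting at position 2 (positions 2nd, 5th, 8th, ...).
Starting from "lexiconn": after the first operation, "xqjuoazz"; after the second, "qoz".

qoz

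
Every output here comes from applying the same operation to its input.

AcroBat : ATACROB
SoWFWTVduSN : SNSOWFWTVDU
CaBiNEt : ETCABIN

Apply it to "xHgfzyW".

The transformation: move the last 2 characters to the front (rotate right by 2), then convert every letter to uppercase.
Applying both steps to "xHgfzyW": "yWxHgfz", then "YWXHGFZ".

YWXHGFZ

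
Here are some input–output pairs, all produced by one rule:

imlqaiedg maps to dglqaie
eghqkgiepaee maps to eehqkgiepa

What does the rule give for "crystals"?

In each case the input is transformed by: delete the first 2 characters, then move the last 2 characters to the front (rotate right by 2).
For "crystals", step one produces "ystals"; step two turns that into "lsysta".

lsysta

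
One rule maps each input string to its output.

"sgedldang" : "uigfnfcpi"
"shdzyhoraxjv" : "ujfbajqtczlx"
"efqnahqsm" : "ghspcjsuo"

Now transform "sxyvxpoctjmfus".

uzaxzrqevlohwu

In each case the input is transformed by: shift every letter 2 places forward in the alphabet (wrapping around).
For "sxyvxpoctjmfus" the result is "uzaxzrqevlohwu".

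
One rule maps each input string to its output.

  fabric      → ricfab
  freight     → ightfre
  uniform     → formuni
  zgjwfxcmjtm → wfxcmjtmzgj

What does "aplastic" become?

asticapl

In each case the input is transformed by: move the first 3 characters to the end (rotate left by 3).
On "aplastic" that produces "asticapl".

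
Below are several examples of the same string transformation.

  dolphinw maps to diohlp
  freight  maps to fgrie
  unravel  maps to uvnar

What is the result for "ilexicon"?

What's happening: delete the last 2 characters, then take characters alternately from the front and the back (1st, last, 2nd, 2nd-last, ...).
For "ilexicon", step one produces "ilexic"; step two turns that into "icliex".

icliex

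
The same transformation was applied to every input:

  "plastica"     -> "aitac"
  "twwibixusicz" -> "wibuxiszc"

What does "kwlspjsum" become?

ljpusm

The transformation: swap each adjacent pair of characters (1↔2, 3↔4, ...), then delete the first 3 characters.
On "kwlspjsum": the first step gives "wksljpusm", and the second then gives "ljpusm".
(Check on "plastica": → "lpsaitac" → "aitac" ✓)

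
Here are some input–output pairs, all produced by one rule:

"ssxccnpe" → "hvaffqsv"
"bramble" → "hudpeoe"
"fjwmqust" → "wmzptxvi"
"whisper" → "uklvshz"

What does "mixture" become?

hlawxup

What's happening: shift every letter 3 places forward in the alphabet (wrapping around), then swap the first and last characters.
"mixture" → "plawxuh" → "hlawxup".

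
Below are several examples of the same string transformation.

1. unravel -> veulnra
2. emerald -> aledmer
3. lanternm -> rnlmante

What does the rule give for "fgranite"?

itfegran

The transformation: swap the first and last characters, then move the last 3 characters to the front (rotate right by 3).
"fgranite" → "itfegran".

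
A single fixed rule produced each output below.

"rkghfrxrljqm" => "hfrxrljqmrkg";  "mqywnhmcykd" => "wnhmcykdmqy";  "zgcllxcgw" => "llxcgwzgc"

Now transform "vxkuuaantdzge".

Looking at the pairs, the operation is to move the first 3 characters to the end (rotate left by 3).
"vxkuuaantdzge" → "uuaantdzgevxk".

uuaantdzgevxk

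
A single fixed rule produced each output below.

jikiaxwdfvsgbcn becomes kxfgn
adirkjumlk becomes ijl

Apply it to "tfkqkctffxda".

Each output is the input with this applied: keep one character in every 3, starting at position 3 (positions 3rd, 6th, 9th, ...).
So "tfkqkctffxda" becomes "kcfa".

kcfa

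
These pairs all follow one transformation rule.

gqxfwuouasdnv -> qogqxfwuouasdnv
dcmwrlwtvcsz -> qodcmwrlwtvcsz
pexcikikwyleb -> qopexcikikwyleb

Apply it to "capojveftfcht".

Looking at the pairs, the operation is to prepend "qo".
For "capojveftfcht" the result is "qocapojveftfcht".

qocapojveftfcht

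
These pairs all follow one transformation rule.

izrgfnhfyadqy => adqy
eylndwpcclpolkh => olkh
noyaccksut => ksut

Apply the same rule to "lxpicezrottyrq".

tyrq

What's happening: keep only the last 4 characters.
Doing the same to "lxpicezrottyrq": "tyrq".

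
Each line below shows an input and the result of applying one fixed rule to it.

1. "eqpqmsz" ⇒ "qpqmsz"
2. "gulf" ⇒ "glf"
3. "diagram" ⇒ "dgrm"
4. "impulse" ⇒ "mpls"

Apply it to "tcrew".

The rule is to remove every vowel.
"tcrew" → "tcrw".

tcrw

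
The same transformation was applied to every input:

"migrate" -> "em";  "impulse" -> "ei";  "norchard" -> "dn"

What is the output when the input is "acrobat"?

Rule — move the first character to the end, then keep only the last 2 characters.
For "acrobat", step one produces "crobata"; step two turns that into "ta".
(Check on "impulse": → "mpulsei" → "ei" ✓)

ta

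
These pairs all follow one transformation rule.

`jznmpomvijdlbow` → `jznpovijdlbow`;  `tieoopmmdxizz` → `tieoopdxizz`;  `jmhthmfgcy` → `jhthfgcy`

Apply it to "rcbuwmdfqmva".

rcbuwdfqva

In each case the input is transformed by: remove every "m".
"rcbuwmdfqmva" → "rcbuwdfqva".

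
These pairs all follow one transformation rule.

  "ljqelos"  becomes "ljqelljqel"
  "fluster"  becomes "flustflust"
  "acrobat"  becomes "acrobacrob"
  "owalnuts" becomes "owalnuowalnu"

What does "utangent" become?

Looking at the pairs, the operation is to delete the last 2 characters, then write the whole string twice.
"utangent" → "utange" → "utangeutange".

utangeutange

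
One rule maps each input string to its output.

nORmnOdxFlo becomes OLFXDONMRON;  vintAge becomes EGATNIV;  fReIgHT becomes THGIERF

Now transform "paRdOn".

NODRAP

In each case the input is transformed by: reverse the string, then convert every letter to uppercase.
Starting from "paRdOn": after the first operation, "nOdRap"; after the second, "NODRAP".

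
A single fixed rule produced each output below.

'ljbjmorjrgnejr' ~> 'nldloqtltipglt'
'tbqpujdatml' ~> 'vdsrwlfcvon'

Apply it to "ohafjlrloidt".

qjchlntnqkfv

Looking at the pairs, the operation is to shift every letter 2 places forward in the alphabet (wrapping around).
For "ohafjlrloidt" the result is "qjchlntnqkfv".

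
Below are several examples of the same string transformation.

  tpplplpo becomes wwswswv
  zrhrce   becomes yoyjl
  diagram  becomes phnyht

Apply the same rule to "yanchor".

hujovy

Rule — shift every letter 7 places forward in the alphabet (wrapping around), then delete the first character.
Starting from "yanchor": after the first operation, "fhujovy"; after the second, "hujovy".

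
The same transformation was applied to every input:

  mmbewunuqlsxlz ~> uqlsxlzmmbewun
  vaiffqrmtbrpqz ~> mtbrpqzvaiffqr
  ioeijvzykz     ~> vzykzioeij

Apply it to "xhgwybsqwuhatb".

qwuhatbxhgwybs

The transformation: swap the front and back halves of the string.
"xhgwybsqwuhatb" → "qwuhatbxhgwybs".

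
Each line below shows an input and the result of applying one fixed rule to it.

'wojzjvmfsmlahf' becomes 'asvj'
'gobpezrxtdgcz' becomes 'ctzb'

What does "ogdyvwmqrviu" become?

urwd

The transformation: keep one character in every 3, starting at position 3 (positions 3rd, 6th, 9th, ...), then reverse the string.
Working it through for "ogdyvwmqrviu": intermediate "dwru", final "urwd".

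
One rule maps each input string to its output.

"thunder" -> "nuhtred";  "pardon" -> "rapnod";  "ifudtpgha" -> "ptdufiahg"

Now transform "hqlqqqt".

qlqhtqq

Rule — move the last 3 characters to the front (rotate right by 3), then reverse the string.
Working it through for "hqlqqqt": intermediate "qqthqlq", final "qlqhtqq".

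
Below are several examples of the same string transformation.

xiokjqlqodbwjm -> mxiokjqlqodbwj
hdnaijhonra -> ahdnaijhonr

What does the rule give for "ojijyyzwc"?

In each case the input is transformed by: move the last character to the front.
For "ojijyyzwc" the result is "cojijyyzw".

cojijyyzw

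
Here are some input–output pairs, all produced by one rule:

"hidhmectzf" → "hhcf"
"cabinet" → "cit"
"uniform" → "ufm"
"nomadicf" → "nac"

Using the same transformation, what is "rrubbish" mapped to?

The transformation: keep one character in every 3, starting at position 1 (positions 1st, 4th, 7th, ...).
On "rrubbish" that produces "rbs".

rbs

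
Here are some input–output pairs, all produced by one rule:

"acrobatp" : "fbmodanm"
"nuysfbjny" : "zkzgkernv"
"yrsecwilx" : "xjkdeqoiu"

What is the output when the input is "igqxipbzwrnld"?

What's happening: shift every letter 12 places forward in the alphabet (wrapping around), then move the last 2 characters to the front (rotate right by 2).
On "igqxipbzwrnld": the first step gives "uscjubnlidzxp", and the second then gives "xpuscjubnlidz".

xpuscjubnlidz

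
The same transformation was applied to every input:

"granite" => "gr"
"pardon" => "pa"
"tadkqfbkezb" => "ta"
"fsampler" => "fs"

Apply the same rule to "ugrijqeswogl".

The rule is to keep only the first 2 characters.
So "ugrijqeswogl" becomes "ug".

ug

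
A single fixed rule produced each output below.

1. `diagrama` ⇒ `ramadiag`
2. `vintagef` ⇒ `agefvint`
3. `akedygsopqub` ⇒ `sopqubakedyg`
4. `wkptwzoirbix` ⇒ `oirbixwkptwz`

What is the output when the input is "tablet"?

The rule is to swap the front and back halves of the string.
On "tablet" that produces "lettab".

lettab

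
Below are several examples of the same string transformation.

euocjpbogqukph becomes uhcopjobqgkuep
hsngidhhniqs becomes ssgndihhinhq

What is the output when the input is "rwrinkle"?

weirknrl

What's happening: swap the first and last characters, then swap each adjacent pair of characters (1↔2, 3↔4, ...).
Working it through for "rwrinkle": intermediate "ewrinklr", final "weirknrl".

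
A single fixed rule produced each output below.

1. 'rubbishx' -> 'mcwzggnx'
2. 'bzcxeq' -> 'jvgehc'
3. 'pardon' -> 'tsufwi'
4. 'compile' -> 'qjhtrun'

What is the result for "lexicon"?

tsqjcnh

Rule — shift every letter 5 places forward in the alphabet (wrapping around), then move the last 2 characters to the front (rotate right by 2).
So "lexicon" becomes "tsqjcnh".
(Check on "rubbishx": → "wzggnxmc" → "mcwzggnx" ✓)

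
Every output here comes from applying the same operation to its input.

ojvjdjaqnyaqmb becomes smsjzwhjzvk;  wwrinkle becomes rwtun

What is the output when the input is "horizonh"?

The pattern: delete the first 3 characters, then shift every letter 9 places forward in the alphabet (wrapping around).
"horizonh" → "izonh" → "rixwq".

rixwq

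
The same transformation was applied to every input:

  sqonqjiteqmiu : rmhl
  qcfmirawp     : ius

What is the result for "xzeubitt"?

Rule — shift every letter 3 places forward in the alphabet (wrapping around), then keep one character in every 3, starting at position 3 (positions 3rd, 6th, 9th, ...).
Working it through for "xzeubitt": intermediate "achxelww", final "hl".

hl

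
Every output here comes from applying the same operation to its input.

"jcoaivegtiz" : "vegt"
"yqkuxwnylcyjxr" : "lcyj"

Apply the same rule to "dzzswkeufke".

keuf

Rule — move the last 2 characters to the front (rotate right by 2), then keep only the last 4 characters.
So "dzzswkeufke" becomes "keuf".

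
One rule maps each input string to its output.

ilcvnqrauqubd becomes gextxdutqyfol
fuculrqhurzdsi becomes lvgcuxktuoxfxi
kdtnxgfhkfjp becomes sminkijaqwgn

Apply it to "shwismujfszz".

The transformation: shift every letter 3 places forward in the alphabet (wrapping around), then reverse the string.
Applying both steps to "shwismujfszz": "vkzlvpxmivcc", then "ccvimxpvlzkv".
(Check on "fuculrqhurzdsi": → "ixfxoutkxucgvl" → "lvgcuxktuoxfxi" ✓)

ccvimxpvlzkv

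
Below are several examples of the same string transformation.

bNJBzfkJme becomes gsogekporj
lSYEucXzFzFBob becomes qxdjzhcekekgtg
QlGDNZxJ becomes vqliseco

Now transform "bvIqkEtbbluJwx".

ganvpjyggqzobc

Rule — shift every letter 5 places forward in the alphabet (wrapping around), then convert every letter to lowercase.
"bvIqkEtbbluJwx" → "ganvpjyggqzobc".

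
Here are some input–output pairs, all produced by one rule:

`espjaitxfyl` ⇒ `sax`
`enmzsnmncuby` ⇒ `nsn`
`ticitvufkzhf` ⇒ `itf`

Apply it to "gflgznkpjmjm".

The rule is to delete the last 3 characters, then keep one character in every 3, starting at position 2 (positions 2nd, 5th, 8th, ...).
Applying both steps to "gflgznkpjmjm": "gflgznkpj", then "fzp".

fzp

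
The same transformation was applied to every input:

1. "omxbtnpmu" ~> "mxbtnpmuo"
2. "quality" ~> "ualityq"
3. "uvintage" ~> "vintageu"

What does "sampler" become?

Each output is the input with this applied: move the first character to the end.
"sampler" → "amplers".

amplers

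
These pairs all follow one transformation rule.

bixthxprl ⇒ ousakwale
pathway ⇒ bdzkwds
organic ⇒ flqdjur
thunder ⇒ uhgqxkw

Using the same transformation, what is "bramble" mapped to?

The transformation: shift every letter 3 places forward in the alphabet (wrapping around), then reverse the string.
For "bramble" the result is "hoepdue".

hoepdue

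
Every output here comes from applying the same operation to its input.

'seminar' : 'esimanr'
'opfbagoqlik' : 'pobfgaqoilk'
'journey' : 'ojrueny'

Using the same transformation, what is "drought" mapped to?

What's happening: swap each adjacent pair of characters (1↔2, 3↔4, ...).
On "drought" that produces "rduohgt".

rduohgt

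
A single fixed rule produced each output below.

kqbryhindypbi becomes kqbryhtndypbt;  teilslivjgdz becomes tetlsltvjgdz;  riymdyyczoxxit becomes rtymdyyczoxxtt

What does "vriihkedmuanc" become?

Each output is the input with this applied: replace every "i" with "t".
So "vriihkedmuanc" becomes "vrtthkedmuanc".

vrtthkedmuanc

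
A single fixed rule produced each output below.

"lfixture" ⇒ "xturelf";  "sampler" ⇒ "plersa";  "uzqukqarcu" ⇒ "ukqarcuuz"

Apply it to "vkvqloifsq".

Each output is the input with this applied: move the first 3 characters to the end (rotate left by 3), then delete the last character.
Applying both steps to "vkvqloifsq": "qloifsqvkv", then "qloifsqvk".
(Check on "lfixture": → "xturelfi" → "xturelf" ✓)

qloifsqvk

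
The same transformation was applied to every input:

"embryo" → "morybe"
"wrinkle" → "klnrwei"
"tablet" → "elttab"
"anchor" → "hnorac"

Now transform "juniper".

jnpruei

The pattern: sort the characters into alphabetical order, then move the first 2 characters to the end (rotate left by 2).
Starting from "juniper": after the first operation, "eijnpru"; after the second, "jnpruei".
(Check on "embryo": → "bemory" → "morybe" ✓)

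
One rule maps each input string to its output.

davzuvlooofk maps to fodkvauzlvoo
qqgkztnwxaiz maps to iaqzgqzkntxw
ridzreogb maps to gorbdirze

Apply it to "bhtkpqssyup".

Looking at the pairs, the operation is to move the last 3 characters to the front (rotate right by 3), then swap each adjacent pair of characters (1↔2, 3↔4, ...).
"bhtkpqssyup" → "yupbhtkpqss" → "uybpthpksqs".

uybpthpksqs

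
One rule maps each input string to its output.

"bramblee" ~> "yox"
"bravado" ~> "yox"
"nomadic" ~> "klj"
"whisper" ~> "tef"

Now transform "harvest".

exo

In each case the input is transformed by: shift every letter 3 places backward in the alphabet (wrapping around), then keep only the first 3 characters.
"harvest" → "exo".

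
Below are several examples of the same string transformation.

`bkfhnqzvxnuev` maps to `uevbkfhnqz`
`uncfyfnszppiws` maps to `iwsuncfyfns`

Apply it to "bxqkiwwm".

wwmbx

The transformation: move the last 3 characters to the front (rotate right by 3), then delete the last 3 characters.
For "bxqkiwwm", step one produces "wwmbxqki"; step two turns that into "wwmbx".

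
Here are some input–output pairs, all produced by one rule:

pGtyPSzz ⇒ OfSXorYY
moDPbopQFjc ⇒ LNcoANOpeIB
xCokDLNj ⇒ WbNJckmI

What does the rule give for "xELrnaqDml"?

What's happening: flip the case of every letter, then shift every letter 1 place backward in the alphabet (wrapping around).
Starting from "xELrnaqDml": after the first operation, "XelRNAQdML"; after the second, "WdkQMZPcLK".

WdkQMZPcLK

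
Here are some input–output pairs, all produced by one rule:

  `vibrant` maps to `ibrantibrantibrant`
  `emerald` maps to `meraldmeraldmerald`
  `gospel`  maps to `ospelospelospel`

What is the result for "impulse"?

mpulsempulsempulse

What's happening: delete the first character, then write the whole string 3 times in a row.
Working it through for "impulse": intermediate "mpulse", final "mpulsempulsempulse".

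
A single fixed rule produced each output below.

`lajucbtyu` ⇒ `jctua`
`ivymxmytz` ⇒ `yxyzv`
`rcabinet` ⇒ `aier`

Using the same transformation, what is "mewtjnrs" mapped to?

In each case the input is transformed by: move the first 2 characters to the end (rotate left by 2), then keep every other character starting from the first (positions 1st, 3rd, 5th, ...).
"mewtjnrs" → "wtjnrsme" → "wjrm".

wjrm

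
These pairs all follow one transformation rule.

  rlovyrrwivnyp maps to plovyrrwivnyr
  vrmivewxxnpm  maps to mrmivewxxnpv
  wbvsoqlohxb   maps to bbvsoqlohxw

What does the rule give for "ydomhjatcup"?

pdomhjatcuy

Looking at the pairs, the operation is to swap the first and last characters.
For "ydomhjatcup" the result is "pdomhjatcuy".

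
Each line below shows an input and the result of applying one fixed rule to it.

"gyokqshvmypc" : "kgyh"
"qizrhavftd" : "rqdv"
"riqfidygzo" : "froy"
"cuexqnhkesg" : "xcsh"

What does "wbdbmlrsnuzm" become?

What's happening: keep one character in every 3, starting at position 1 (positions 1st, 4th, 7th, ...), then swap each adjacent pair of characters (1↔2, 3↔4, ...).
Starting from "wbdbmlrsnuzm": after the first operation, "wbru"; after the second, "bwur".

bwur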